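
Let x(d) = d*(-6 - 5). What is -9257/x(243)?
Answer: 9257/2673 ≈ 3.4632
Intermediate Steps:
x(d) = -11*d (x(d) = d*(-11) = -11*d)
-9257/x(243) = -9257/((-11*243)) = -9257/(-2673) = -9257*(-1/2673) = 9257/2673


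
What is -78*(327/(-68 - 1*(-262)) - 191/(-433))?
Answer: -6967155/42001 ≈ -165.88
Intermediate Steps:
-78*(327/(-68 - 1*(-262)) - 191/(-433)) = -78*(327/(-68 + 262) - 191*(-1/433)) = -78*(327/194 + 191/433) = -78*178645/84002 = -6967155/42001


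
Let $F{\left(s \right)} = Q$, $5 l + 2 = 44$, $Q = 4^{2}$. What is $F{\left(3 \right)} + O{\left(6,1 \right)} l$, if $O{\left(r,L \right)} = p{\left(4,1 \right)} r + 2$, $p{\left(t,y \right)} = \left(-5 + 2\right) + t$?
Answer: $\frac{416}{5} \approx 83.2$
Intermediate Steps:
$Q = 16$
$l = \frac{42}{5}$ ($l = - \frac{2}{5} + \frac{1}{5} \cdot 44 = - \frac{2}{5} + \frac{44}{5} = \frac{42}{5} \approx 8.4$)
$p{\left(t,y \right)} = -3 + t$
$F{\left(s \right)} = 16$
$O{\left(r,L \right)} = 2 + r$ ($O{\left(r,L \right)} = \left(-3 + 4\right) r + 2 = 1 r + 2 = r + 2 = 2 + r$)
$F{\left(3 \right)} + O{\left(6,1 \right)} l = 16 + \left(2 + 6\right) \frac{42}{5} = 16 + 8 \cdot \frac{42}{5} = 16 + \frac{336}{5} = \frac{416}{5}$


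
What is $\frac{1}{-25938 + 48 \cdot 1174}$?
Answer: $\frac{1}{30414} \approx 3.288 \cdot 10^{-5}$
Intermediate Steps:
$\frac{1}{-25938 + 48 \cdot 1174} = \frac{1}{-25938 + 56352} = \frac{1}{30414}$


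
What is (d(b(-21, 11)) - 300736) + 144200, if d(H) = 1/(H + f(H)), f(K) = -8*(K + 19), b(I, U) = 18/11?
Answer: -281451739/1798 ≈ -1.5654e+5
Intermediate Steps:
b(I, U) = 18/11 (b(I, U) = 18*(1/11) = 18/11)
f(K) = -152 - 8*K (f(K) = -8*(19 + K) = -152 - 8*K)
d(H) = 1/(-152 - 7*H) (d(H) = 1/(H + (-152 - 8*H)) = 1/(-152 - 7*H))
(d(b(-21, 11)) - 300736) + 144200 = (-1/(152 + 7*(18/11)) - 300736) + 144200 = (-1/(152 + 126/11) - 300736) + 144200 = (-1/1798/11 - 300736) + 144200 = (-1*11/1798 - 300736) + 144200 = (-11/1798 - 300736) + 144200 = -540723339/1798 + 144200 = -281451739/1798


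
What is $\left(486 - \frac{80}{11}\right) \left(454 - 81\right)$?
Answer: $\frac{1964218}{11} \approx 1.7857 \cdot 10^{5}$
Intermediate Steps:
$\left(486 - \frac{80}{11}\right) \left(454 - 81\right) = \left(486 - \frac{80}{11}\right) 373 = \frac{5266}{11} \cdot 373 = \frac{1964218}{11}$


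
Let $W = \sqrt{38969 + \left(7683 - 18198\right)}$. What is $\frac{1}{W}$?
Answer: $\frac{\sqrt{28454}}{28454} \approx 0.0059283$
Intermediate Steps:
$W = \sqrt{28454}$ ($W = \sqrt{38969 - 10515} = \sqrt{28454} \approx 168.68$)
$\frac{1}{W} = \frac{1}{\sqrt{28454}} = \frac{\sqrt{28454}}{28454}$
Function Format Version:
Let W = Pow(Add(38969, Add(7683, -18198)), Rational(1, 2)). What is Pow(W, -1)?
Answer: Mul(Rational(1, 28454), Pow(28454, Rational(1, 2))) ≈ 0.0059283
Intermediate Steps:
W = Pow(28454, Rational(1, 2)) (W = Pow(Add(38969, -10515), Rational(1, 2)) = Pow(28454, Rational(1, 2)) ≈ 168.68)
Pow(W, -1) = Pow(Pow(28454, Rational(1, 2)), -1) = Mul(Rational(1, 28454), Pow(28454, Rational(1, 2)))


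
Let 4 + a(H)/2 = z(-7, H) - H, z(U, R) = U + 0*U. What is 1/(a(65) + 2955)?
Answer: 1/2803 ≈ 0.00035676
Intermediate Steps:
z(U, R) = U (z(U, R) = U + 0 = U)
a(H) = -22 - 2*H (a(H) = -8 + 2*(-7 - H) = -8 + (-14 - 2*H) = -22 - 2*H)
1/(a(65) + 2955) = 1/((-22 - 2*65) + 2955) = 1/((-22 - 130) + 2955) = 1/(-152 + 2955) = 1/2803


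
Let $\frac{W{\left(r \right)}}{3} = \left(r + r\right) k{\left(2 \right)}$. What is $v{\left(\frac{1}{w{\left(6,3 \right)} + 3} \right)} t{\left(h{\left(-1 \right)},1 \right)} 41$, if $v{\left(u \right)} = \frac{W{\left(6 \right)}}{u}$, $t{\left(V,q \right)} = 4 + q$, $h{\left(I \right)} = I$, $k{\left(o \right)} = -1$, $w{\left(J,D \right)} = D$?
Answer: $-44280$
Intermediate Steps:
$W{\left(r \right)} = - 6 r$ ($W{\left(r \right)} = 3 \left(r + r\right) \left(-1\right) = 3 \cdot 2 r \left(-1\right) = 3 \left(- 2 r\right) = - 6 r$)
$v{\left(u \right)} = - \frac{36}{u}$ ($v{\left(u \right)} = \frac{\left(-6\right) 6}{u} = - \frac{36}{u}$)
$v{\left(\frac{1}{w{\left(6,3 \right)} + 3} \right)} t{\left(h{\left(-1 \right)},1 \right)} 41 = - \frac{36}{\frac{1}{3 + 3}} \left(4 + 1\right) 41 = - \frac{36}{\frac{1}{6}} \cdot 5 \cdot 41 = - 36 \frac{1}{\frac{1}{6}} \cdot 5 \cdot 41 = \left(-36\right) 6 \cdot 5 \cdot 41 = \left(-216\right) 5 \cdot 41 = \left(-1080\right) 41 = -44280$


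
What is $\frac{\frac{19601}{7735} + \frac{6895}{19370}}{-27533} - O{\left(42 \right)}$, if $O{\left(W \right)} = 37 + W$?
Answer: $- \frac{22686396153}{287169190} \approx -79.0$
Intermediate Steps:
$\frac{\frac{19601}{7735} + \frac{6895}{19370}}{-27533} - O{\left(42 \right)} = \frac{\frac{19601}{7735} + \frac{6895}{19370}}{-27533} - \left(37 + 42\right) = \left(19601 \cdot \frac{1}{7735} + 6895 \cdot \frac{1}{19370}\right) \left(- \frac{1}{27533}\right) - 79 = \left(\frac{1153}{455} + \frac{1379}{3874}\right) \left(- \frac{1}{27533}\right) - 79 = \frac{30143}{10430} \left(- \frac{1}{27533}\right) - 79 = - \frac{30143}{287169190} - 79 = - \frac{22686396153}{287169190}$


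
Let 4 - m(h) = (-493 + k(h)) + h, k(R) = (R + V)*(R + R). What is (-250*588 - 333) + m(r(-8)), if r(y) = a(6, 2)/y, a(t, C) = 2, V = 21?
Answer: -1174603/8 ≈ -1.4683e+5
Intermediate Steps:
k(R) = 2*R*(21 + R) (k(R) = (R + 21)*(R + R) = (21 + R)*(2*R) = 2*R*(21 + R))
r(y) = 2/y
m(h) = 497 - h - 2*h*(21 + h) (m(h) = 4 - ((-493 + 2*h*(21 + h)) + h) = 4 - (-493 + h + 2*h*(21 + h)) = 4 + (493 - h - 2*h*(21 + h)) = 497 - h - 2*h*(21 + h))
(-250*588 - 333) + m(r(-8)) = (-250*588 - 333) + (497 - 2/(-8) - 2*2/(-8)*(21 + 2/(-8))) = (-147000 - 333) + (497 - 2*(-1)/8 - 2*2*(-1/8)*(21 + 2*(-1/8))) = -147333 + (497 - 1*(-1/4) - 2*(-1/4)*(21 - 1/4)) = -147333 + (497 + 1/4 - 2*(-1/4)*83/4) = -147333 + (497 + 1/4 + 83/8) = -147333 + 4061/8 = -1174603/8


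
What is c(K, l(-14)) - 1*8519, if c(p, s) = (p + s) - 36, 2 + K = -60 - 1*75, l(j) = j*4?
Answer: -8748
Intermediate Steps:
l(j) = 4*j
K = -137 (K = -2 + (-60 - 1*75) = -2 + (-60 - 75) = -2 - 135 = -137)
c(p, s) = -36 + p + s
c(K, l(-14)) - 1*8519 = (-36 - 137 + 4*(-14)) - 1*8519 = (-36 - 137 - 56) - 8519 = -229 - 8519 = -8748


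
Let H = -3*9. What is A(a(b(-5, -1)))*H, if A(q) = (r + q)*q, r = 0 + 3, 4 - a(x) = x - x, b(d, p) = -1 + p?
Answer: -756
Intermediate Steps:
a(x) = 4 (a(x) = 4 - (x - x) = 4 - 1*0 = 4 + 0 = 4)
r = 3
A(q) = q*(3 + q) (A(q) = (3 + q)*q = q*(3 + q))
H = -27
A(a(b(-5, -1)))*H = (4*(3 + 4))*(-27) = (4*7)*(-27) = 28*(-27) = -756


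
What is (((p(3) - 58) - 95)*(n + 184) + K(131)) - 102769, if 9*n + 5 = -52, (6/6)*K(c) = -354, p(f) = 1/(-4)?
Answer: -1564205/12 ≈ -1.3035e+5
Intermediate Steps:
p(f) = -¼ (p(f) = 1*(-¼) = -¼)
K(c) = -354
n = -19/3 (n = -5/9 + (⅑)*(-52) = -5/9 - 52/9 = -19/3 ≈ -6.3333)
(((p(3) - 58) - 95)*(n + 184) + K(131)) - 102769 = (((-¼ - 58) - 95)*(-19/3 + 184) - 354) - 102769 = ((-233/4 - 95)*(533/3) - 354) - 102769 = (-613/4*533/3 - 354) - 102769 = (-326729/12 - 354) - 102769 = -330977/12 - 102769 = -1564205/12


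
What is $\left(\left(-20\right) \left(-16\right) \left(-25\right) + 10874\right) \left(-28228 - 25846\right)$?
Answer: $-155408676$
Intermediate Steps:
$\left(\left(-20\right) \left(-16\right) \left(-25\right) + 10874\right) \left(-28228 - 25846\right) = \left(320 \left(-25\right) + 10874\right) \left(-54074\right) = \left(-8000 + 10874\right) \left(-54074\right) = 2874 \left(-54074\right) = -155408676$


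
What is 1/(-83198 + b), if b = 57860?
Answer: -1/25338 ≈ -3.9466e-5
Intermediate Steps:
1/(-83198 + b) = 1/(-83198 + 57860) = 1/(-25338) = -1/25338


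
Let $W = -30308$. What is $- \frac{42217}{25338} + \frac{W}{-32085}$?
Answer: $- \frac{195529447}{270989910} \approx -0.72154$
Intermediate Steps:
$- \frac{42217}{25338} + \frac{W}{-32085} = - \frac{42217}{25338} - \frac{30308}{-32085} = \left(-42217\right) \frac{1}{25338} - - \frac{30308}{32085} = - \frac{42217}{25338} + \frac{30308}{32085} = - \frac{195529447}{270989910}$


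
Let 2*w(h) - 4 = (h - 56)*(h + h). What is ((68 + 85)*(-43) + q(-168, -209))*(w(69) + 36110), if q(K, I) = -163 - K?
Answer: -243297166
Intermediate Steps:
w(h) = 2 + h*(-56 + h) (w(h) = 2 + ((h - 56)*(h + h))/2 = 2 + ((-56 + h)*(2*h))/2 = 2 + (2*h*(-56 + h))/2 = 2 + h*(-56 + h))
((68 + 85)*(-43) + q(-168, -209))*(w(69) + 36110) = ((68 + 85)*(-43) + (-163 - 1*(-168)))*((2 + 69² - 56*69) + 36110) = (153*(-43) + (-163 + 168))*((2 + 4761 - 3864) + 36110) = (-6579 + 5)*(899 + 36110) = -6574*37009 = -243297166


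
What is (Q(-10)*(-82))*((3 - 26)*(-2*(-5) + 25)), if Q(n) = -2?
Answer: -132020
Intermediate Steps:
(Q(-10)*(-82))*((3 - 26)*(-2*(-5) + 25)) = (-2*(-82))*((3 - 26)*(-2*(-5) + 25)) = 164*(-23*(10 + 25)) = 164*(-23*35) = 164*(-805) = -132020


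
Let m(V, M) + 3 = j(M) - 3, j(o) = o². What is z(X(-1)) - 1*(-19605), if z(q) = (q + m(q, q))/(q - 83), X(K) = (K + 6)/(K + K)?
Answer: 744991/38 ≈ 19605.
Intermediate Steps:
X(K) = (6 + K)/(2*K) (X(K) = (6 + K)/((2*K)) = (6 + K)*(1/(2*K)) = (6 + K)/(2*K))
m(V, M) = -6 + M² (m(V, M) = -3 + (M² - 3) = -3 + (-3 + M²) = -6 + M²)
z(q) = (-6 + q + q²)/(-83 + q) (z(q) = (q + (-6 + q²))/(q - 83) = (-6 + q + q²)/(-83 + q))
z(X(-1)) - 1*(-19605) = (-6 + (½)*(6 - 1)/(-1) + ((½)*(6 - 1)/(-1))²)/(-83 + (½)*(6 - 1)/(-1)) - 1*(-19605) = (-6 + (½)*(-1)*5 + ((½)*(-1)*5)²)/(-83 + (½)*(-1)*5) + 19605 = (-6 - 5/2 + (-5/2)²)/(-83 - 5/2) + 19605 = (-6 - 5/2 + 25/4)/(-171/2) + 19605 = -2/171*(-9/4) + 19605 = 1/38 + 19605 = 744991/38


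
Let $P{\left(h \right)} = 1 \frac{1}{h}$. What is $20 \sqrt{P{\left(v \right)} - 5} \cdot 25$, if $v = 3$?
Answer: $\frac{500 i \sqrt{42}}{3} \approx 1080.1 i$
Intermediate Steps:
$P{\left(h \right)} = \frac{1}{h}$
$20 \sqrt{P{\left(v \right)} - 5} \cdot 25 = 20 \sqrt{\frac{1}{3} - 5} \cdot 25 = 20 \sqrt{- \frac{14}{3}} \cdot 25 = 20 \frac{i \sqrt{42}}{3} \cdot 25 = \frac{20 i \sqrt{42}}{3} \cdot 25 = \frac{500 i \sqrt{42}}{3}$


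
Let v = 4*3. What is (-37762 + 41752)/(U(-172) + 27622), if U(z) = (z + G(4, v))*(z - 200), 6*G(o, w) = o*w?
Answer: 399/8863 ≈ 0.045019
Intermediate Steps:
v = 12
G(o, w) = o*w/6 (G(o, w) = (o*w)/6 = o*w/6)
U(z) = (-200 + z)*(8 + z) (U(z) = (z + (⅙)*4*12)*(z - 200) = (z + 8)*(-200 + z) = (8 + z)*(-200 + z) = (-200 + z)*(8 + z))
(-37762 + 41752)/(U(-172) + 27622) = (-37762 + 41752)/((-1600 + (-172)² - 192*(-172)) + 27622) = 3990/((-1600 + 29584 + 33024) + 27622) = 3990/(61008 + 27622) = 3990/88630 = 3990*(1/88630) = 399/8863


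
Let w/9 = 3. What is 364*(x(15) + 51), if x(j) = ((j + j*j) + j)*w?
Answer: 2524704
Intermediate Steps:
w = 27 (w = 9*3 = 27)
x(j) = 27*j² + 54*j (x(j) = ((j + j*j) + j)*27 = ((j + j²) + j)*27 = (j² + 2*j)*27 = 27*j² + 54*j)
364*(x(15) + 51) = 364*(27*15*(2 + 15) + 51) = 364*(27*15*17 + 51) = 364*(6885 + 51) = 364*6936 = 2524704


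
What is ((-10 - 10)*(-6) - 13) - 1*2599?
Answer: -2492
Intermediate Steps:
((-10 - 10)*(-6) - 13) - 1*2599 = (-20*(-6) - 13) - 2599 = (120 - 13) - 2599 = 107 - 2599 = -2492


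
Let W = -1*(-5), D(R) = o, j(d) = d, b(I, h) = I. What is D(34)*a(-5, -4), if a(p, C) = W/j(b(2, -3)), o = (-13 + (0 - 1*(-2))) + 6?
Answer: -25/2 ≈ -12.500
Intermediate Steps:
o = -5 (o = (-13 + (0 + 2)) + 6 = (-13 + 2) + 6 = -11 + 6 = -5)
D(R) = -5
W = 5
a(p, C) = 5/2
D(34)*a(-5, -4) = -5*5/2 = -25/2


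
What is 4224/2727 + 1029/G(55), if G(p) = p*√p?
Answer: 1408/909 + 1029*√55/3025 ≈ 4.0717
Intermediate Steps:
G(p) = p^(3/2)
4224/2727 + 1029/G(55) = 4224/2727 + 1029/(55^(3/2)) = 4224*(1/2727) + 1029/((55*√55)) = 1408/909 + 1029*(√55/3025) = 1408/909 + 1029*√55/3025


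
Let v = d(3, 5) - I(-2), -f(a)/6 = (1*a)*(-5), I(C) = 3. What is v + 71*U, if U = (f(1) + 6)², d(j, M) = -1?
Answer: 92012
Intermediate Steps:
f(a) = 30*a (f(a) = -6*1*a*(-5) = -6*a*(-5) = -(-30)*a = 30*a)
v = -4 (v = -1 - 1*3 = -1 - 3 = -4)
U = 1296 (U = (30*1 + 6)² = (30 + 6)² = 36² = 1296)
v + 71*U = -4 + 71*1296 = -4 + 92016 = 92012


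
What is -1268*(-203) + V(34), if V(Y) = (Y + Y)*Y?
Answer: 259716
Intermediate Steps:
V(Y) = 2*Y² (V(Y) = (2*Y)*Y = 2*Y²)
-1268*(-203) + V(34) = -1268*(-203) + 2*34² = 257404 + 2*1156 = 257404 + 2312 = 259716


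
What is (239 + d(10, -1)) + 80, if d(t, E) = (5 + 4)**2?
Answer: 400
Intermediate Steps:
d(t, E) = 81 (d(t, E) = 9**2 = 81)
(239 + d(10, -1)) + 80 = (239 + 81) + 80 = 320 + 80 = 400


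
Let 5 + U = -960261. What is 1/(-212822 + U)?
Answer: -1/1173088 ≈ -8.5245e-7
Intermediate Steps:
U = -960266 (U = -5 - 960261 = -960266)
1/(-212822 + U) = 1/(-212822 - 960266) = 1/(-1173088) = -1/1173088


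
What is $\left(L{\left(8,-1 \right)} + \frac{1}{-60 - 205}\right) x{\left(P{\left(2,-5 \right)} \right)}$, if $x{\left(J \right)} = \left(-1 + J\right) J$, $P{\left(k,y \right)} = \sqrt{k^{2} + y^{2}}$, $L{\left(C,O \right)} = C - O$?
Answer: $\frac{69136}{265} - \frac{2384 \sqrt{29}}{265} \approx 212.44$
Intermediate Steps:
$x{\left(J \right)} = J \left(-1 + J\right)$
$\left(L{\left(8,-1 \right)} + \frac{1}{-60 - 205}\right) x{\left(P{\left(2,-5 \right)} \right)} = \left(\left(8 - -1\right) + \frac{1}{-60 - 205}\right) \sqrt{2^{2} + \left(-5\right)^{2}} \left(-1 + \sqrt{2^{2} + \left(-5\right)^{2}}\right) = \left(\left(8 + 1\right) + \frac{1}{-265}\right) \sqrt{4 + 25} \left(-1 + \sqrt{4 + 25}\right) = \left(9 - \frac{1}{265}\right) \sqrt{29} \left(-1 + \sqrt{29}\right) = \frac{2384 \sqrt{29} \left(-1 + \sqrt{29}\right)}{265}$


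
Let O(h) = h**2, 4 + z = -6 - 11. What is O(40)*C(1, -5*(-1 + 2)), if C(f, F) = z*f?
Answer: -33600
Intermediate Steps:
z = -21 (z = -4 + (-6 - 11) = -4 - 17 = -21)
C(f, F) = -21*f
O(40)*C(1, -5*(-1 + 2)) = 40**2*(-21*1) = 1600*(-21) = -33600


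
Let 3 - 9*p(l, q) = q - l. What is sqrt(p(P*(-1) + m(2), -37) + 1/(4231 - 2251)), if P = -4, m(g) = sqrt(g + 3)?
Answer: sqrt(532455 + 12100*sqrt(5))/330 ≈ 2.2667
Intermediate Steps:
m(g) = sqrt(3 + g)
p(l, q) = 1/3 - q/9 + l/9 (p(l, q) = 1/3 - (q - l)/9 = 1/3 + (-q/9 + l/9) = 1/3 - q/9 + l/9)
sqrt(p(P*(-1) + m(2), -37) + 1/(4231 - 2251)) = sqrt((1/3 - 1/9*(-37) + (-4*(-1) + sqrt(3 + 2))/9) + 1/(4231 - 2251)) = sqrt((1/3 + 37/9 + (4 + sqrt(5))/9) + 1/1980) = sqrt((1/3 + 37/9 + (4/9 + sqrt(5)/9)) + 1/1980) = sqrt((44/9 + sqrt(5)/9) + 1/1980) = sqrt(3227/660 + sqrt(5)/9)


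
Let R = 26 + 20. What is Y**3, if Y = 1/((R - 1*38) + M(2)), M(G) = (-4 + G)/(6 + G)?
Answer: 64/29791 ≈ 0.0021483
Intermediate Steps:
R = 46
M(G) = (-4 + G)/(6 + G)
Y = 4/31 (Y = 1/((46 - 1*38) + (-4 + 2)/(6 + 2)) = 1/((46 - 38) - 2/8) = 1/(8 + (1/8)*(-2)) = 1/(8 - 1/4) = 1/(31/4) = 4/31 ≈ 0.12903)
Y**3 = (4/31)**3 = 64/29791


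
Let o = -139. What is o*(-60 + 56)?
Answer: 556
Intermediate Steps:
o*(-60 + 56) = -139*(-60 + 56) = -139*(-4) = 556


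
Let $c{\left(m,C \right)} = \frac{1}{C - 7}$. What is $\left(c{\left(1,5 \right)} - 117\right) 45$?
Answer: $- \frac{10575}{2} \approx -5287.5$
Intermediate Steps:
$c{\left(m,C \right)} = \frac{1}{-7 + C}$
$\left(c{\left(1,5 \right)} - 117\right) 45 = \left(\frac{1}{-7 + 5} - 117\right) 45 = \left(\frac{1}{-2} - 117\right) 45 = \left(- \frac{1}{2} - 117\right) 45 = \left(- \frac{235}{2}\right) 45 = - \frac{10575}{2}$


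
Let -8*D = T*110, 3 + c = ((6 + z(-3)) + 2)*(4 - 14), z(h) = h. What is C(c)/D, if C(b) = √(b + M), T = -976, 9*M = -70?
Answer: I*√547/40260 ≈ 0.00058092*I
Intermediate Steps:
M = -70/9 (M = (⅑)*(-70) = -70/9 ≈ -7.7778)
c = -53 (c = -3 + ((6 - 3) + 2)*(4 - 14) = -3 + (3 + 2)*(-10) = -3 + 5*(-10) = -3 - 50 = -53)
C(b) = √(-70/9 + b) (C(b) = √(b - 70/9) = √(-70/9 + b))
D = 13420 (D = -(-122)*110 = -⅛*(-107360) = 13420)
C(c)/D = (√(-70 + 9*(-53))/3)/13420 = (√(-70 - 477)/3)*(1/13420) = (√(-547)/3)*(1/13420) = ((I*√547)/3)*(1/13420) = (I*√547/3)*(1/13420) = I*√547/40260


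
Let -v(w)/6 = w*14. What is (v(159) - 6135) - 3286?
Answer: -22777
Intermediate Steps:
v(w) = -84*w (v(w) = -6*w*14 = -84*w)
(v(159) - 6135) - 3286 = (-84*159 - 6135) - 3286 = (-13356 - 6135) - 3286 = -19491 - 3286 = -22777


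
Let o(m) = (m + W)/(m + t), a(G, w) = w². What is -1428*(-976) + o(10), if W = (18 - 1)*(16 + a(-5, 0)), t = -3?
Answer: 9756378/7 ≈ 1.3938e+6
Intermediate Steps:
W = 272 (W = (18 - 1)*(16 + 0²) = 17*(16 + 0) = 17*16 = 272)
o(m) = (272 + m)/(-3 + m) (o(m) = (m + 272)/(m - 3) = (272 + m)/(-3 + m))
-1428*(-976) + o(10) = -1428*(-976) + (272 + 10)/(-3 + 10) = 1393728 + 282/7 = 9756378/7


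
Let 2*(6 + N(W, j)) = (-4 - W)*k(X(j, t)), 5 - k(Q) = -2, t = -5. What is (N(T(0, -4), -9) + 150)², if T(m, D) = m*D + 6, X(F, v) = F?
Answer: 11881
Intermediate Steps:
k(Q) = 7 (k(Q) = 5 - 1*(-2) = 5 + 2 = 7)
T(m, D) = 6 + D*m (T(m, D) = D*m + 6 = 6 + D*m)
N(W, j) = -20 - 7*W/2 (N(W, j) = -6 + ((-4 - W)*7)/2 = -6 + (-28 - 7*W)/2 = -6 + (-14 - 7*W/2) = -20 - 7*W/2)
(N(T(0, -4), -9) + 150)² = ((-20 - 7*(6 - 4*0)/2) + 150)² = ((-20 - 7*(6 + 0)/2) + 150)² = ((-20 - 7/2*6) + 150)² = ((-20 - 21) + 150)² = (-41 + 150)² = 109² = 11881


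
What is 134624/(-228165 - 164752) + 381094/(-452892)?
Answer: -15050603129/12710640426 ≈ -1.1841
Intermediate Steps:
134624/(-228165 - 164752) + 381094/(-452892) = 134624/(-392917) + 381094*(-1/452892) = 134624*(-1/392917) - 190547/226446 = -19232/56131 - 190547/226446 = -15050603129/12710640426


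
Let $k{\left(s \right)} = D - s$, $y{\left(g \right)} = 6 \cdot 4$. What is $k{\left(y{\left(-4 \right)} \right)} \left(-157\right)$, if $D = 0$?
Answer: $3768$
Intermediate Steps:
$y{\left(g \right)} = 24$
$k{\left(s \right)} = - s$ ($k{\left(s \right)} = 0 - s = - s$)
$k{\left(y{\left(-4 \right)} \right)} \left(-157\right) = \left(-1\right) 24 \left(-157\right) = \left(-24\right) \left(-157\right) = 3768$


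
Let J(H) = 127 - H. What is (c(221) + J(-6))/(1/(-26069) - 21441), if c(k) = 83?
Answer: -2815452/279472715 ≈ -0.010074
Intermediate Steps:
(c(221) + J(-6))/(1/(-26069) - 21441) = (83 + (127 - 1*(-6)))/(1/(-26069) - 21441) = (83 + (127 + 6))/(-1/26069 - 21441) = (83 + 133)/(-558945430/26069) = 216*(-26069/558945430) = -2815452/279472715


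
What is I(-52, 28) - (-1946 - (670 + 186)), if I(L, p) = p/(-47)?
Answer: 131666/47 ≈ 2801.4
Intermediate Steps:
I(L, p) = -p/47 (I(L, p) = p*(-1/47) = -p/47)
I(-52, 28) - (-1946 - (670 + 186)) = -1/47*28 - (-1946 - (670 + 186)) = -28/47 - (-1946 - 1*856) = -28/47 - (-1946 - 856) = -28/47 - 1*(-2802) = -28/47 + 2802 = 131666/47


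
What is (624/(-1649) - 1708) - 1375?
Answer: -5084491/1649 ≈ -3083.4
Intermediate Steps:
(624/(-1649) - 1708) - 1375 = (624*(-1/1649) - 1708) - 1375 = (-624/1649 - 1708) - 1375 = -2817116/1649 - 1375 = -5084491/1649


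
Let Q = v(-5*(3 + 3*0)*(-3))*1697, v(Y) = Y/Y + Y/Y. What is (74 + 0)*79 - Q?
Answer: 2452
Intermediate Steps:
v(Y) = 2 (v(Y) = 1 + 1 = 2)
Q = 3394 (Q = 2*1697 = 3394)
(74 + 0)*79 - Q = (74 + 0)*79 - 1*3394 = 74*79 - 3394 = 5846 - 3394 = 2452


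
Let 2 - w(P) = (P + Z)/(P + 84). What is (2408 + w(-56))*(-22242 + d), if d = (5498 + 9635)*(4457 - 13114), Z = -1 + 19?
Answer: -4423395283857/14 ≈ -3.1596e+11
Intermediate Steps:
Z = 18
d = -131006381 (d = 15133*(-8657) = -131006381)
w(P) = 2 - (18 + P)/(84 + P) (w(P) = 2 - (P + 18)/(P + 84) = 2 - (18 + P)/(84 + P))
(2408 + w(-56))*(-22242 + d) = (2408 + (150 - 56)/(84 - 56))*(-22242 - 131006381) = (2408 + 94/28)*(-131028623) = (2408 + (1/28)*94)*(-131028623) = (2408 + 47/14)*(-131028623) = (33759/14)*(-131028623) = -4423395283857/14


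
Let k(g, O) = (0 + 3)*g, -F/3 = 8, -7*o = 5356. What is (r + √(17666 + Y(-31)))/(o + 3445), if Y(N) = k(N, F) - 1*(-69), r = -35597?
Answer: -249179/18759 + 7*√17642/18759 ≈ -13.234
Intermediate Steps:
o = -5356/7 (o = -⅐*5356 = -5356/7 ≈ -765.14)
F = -24 (F = -3*8 = -24)
k(g, O) = 3*g
Y(N) = 69 + 3*N (Y(N) = 3*N - 1*(-69) = 3*N + 69 = 69 + 3*N)
(r + √(17666 + Y(-31)))/(o + 3445) = (-35597 + √(17666 + (69 + 3*(-31))))/(-5356/7 + 3445) = (-35597 + √(17666 + (69 - 93)))/(18759/7) = (-35597 + √(17666 - 24))*(7/18759) = (-35597 + √17642)*(7/18759) = -249179/18759 + 7*√17642/18759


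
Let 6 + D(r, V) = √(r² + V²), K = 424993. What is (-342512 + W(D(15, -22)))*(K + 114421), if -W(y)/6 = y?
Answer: -184736349064 - 3236484*√709 ≈ -1.8482e+11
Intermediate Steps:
D(r, V) = -6 + √(V² + r²) (D(r, V) = -6 + √(r² + V²) = -6 + √(V² + r²))
W(y) = -6*y
(-342512 + W(D(15, -22)))*(K + 114421) = (-342512 - 6*(-6 + √((-22)² + 15²)))*(424993 + 114421) = (-342512 - 6*(-6 + √(484 + 225)))*539414 = (-342512 - 6*(-6 + √709))*539414 = (-342512 + (36 - 6*√709))*539414 = (-342476 - 6*√709)*539414 = -184736349064 - 3236484*√709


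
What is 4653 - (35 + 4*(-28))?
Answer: 4730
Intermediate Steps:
4653 - (35 + 4*(-28)) = 4653 - (35 - 112) = 4653 - 1*(-77) = 4653 + 77 = 4730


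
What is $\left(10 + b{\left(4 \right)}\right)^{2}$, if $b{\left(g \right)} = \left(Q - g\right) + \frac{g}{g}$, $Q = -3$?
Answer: $16$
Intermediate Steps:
$b{\left(g \right)} = -2 - g$ ($b{\left(g \right)} = \left(-3 - g\right) + \frac{g}{g} = \left(-3 - g\right) + 1 = -2 - g$)
$\left(10 + b{\left(4 \right)}\right)^{2} = \left(10 - 6\right)^{2} = 4^{2} = 16$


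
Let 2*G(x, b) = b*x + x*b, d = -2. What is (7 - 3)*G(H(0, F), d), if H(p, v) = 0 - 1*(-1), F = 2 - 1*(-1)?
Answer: -8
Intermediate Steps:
F = 3 (F = 2 + 1 = 3)
H(p, v) = 1 (H(p, v) = 0 + 1 = 1)
G(x, b) = b*x (G(x, b) = (b*x + x*b)/2 = (b*x + b*x)/2 = (2*b*x)/2 = b*x)
(7 - 3)*G(H(0, F), d) = (7 - 3)*(-2*1) = 4*(-2) = -8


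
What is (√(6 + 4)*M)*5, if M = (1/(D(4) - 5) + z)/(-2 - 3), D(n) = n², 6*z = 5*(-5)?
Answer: 269*√10/66 ≈ 12.889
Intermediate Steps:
z = -25/6 (z = (5*(-5))/6 = (⅙)*(-25) = -25/6 ≈ -4.1667)
M = 269/330 (M = (1/(4² - 5) - 25/6)/(-2 - 3) = (1/(16 - 5) - 25/6)/(-5) = (1/11 - 25/6)*(-⅕) = -269/66*(-⅕) = 269/330 ≈ 0.81515)
(√(6 + 4)*M)*5 = (√(6 + 4)*(269/330))*5 = (√10*(269/330))*5 = (269*√10/330)*5 = 269*√10/66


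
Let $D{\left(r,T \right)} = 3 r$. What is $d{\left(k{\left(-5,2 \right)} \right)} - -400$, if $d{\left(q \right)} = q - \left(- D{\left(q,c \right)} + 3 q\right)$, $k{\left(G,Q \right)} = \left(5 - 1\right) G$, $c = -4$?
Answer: $380$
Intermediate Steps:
$k{\left(G,Q \right)} = 4 G$
$d{\left(q \right)} = q$ ($d{\left(q \right)} = q + \left(- 3 q + 3 q\right) = q + 0 = q$)
$d{\left(k{\left(-5,2 \right)} \right)} - -400 = 4 \left(-5\right) - -400 = -20 + 400 = 380$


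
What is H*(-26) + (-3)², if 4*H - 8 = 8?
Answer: -95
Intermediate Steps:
H = 4 (H = 2 + (¼)*8 = 2 + 2 = 4)
H*(-26) + (-3)² = 4*(-26) + (-3)² = -104 + 9 = -95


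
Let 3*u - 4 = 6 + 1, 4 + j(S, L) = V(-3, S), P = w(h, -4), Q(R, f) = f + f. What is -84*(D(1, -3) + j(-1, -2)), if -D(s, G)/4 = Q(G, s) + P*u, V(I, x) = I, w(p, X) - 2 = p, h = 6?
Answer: 11116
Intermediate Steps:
w(p, X) = 2 + p
Q(R, f) = 2*f
P = 8 (P = 2 + 6 = 8)
j(S, L) = -7 (j(S, L) = -4 - 3 = -7)
u = 11/3 (u = 4/3 + (6 + 1)/3 = 4/3 + (⅓)*7 = 4/3 + 7/3 = 11/3 ≈ 3.6667)
D(s, G) = -352/3 - 8*s (D(s, G) = -4*(2*s + 8*(11/3)) = -4*(2*s + 88/3) = -4*(88/3 + 2*s) = -352/3 - 8*s)
-84*(D(1, -3) + j(-1, -2)) = -84*((-352/3 - 8*1) - 7) = -84*((-352/3 - 8) - 7) = -84*(-376/3 - 7) = -84*(-397/3) = 11116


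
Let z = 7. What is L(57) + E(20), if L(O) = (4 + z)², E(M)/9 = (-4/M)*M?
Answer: 85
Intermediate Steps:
E(M) = -36 (E(M) = 9*((-4/M)*M) = 9*(-4) = -36)
L(O) = 121 (L(O) = (4 + 7)² = 11² = 121)
L(57) + E(20) = 121 - 36 = 85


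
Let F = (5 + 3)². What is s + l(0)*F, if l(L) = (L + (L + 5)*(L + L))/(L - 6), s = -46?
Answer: -46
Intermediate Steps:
F = 64 (F = 8² = 64)
l(L) = (L + 2*L*(5 + L))/(-6 + L) (l(L) = (L + (5 + L)*(2*L))/(-6 + L) = (L + 2*L*(5 + L))/(-6 + L))
s + l(0)*F = -46 + (0*(11 + 2*0)/(-6 + 0))*64 = -46 + (0*(11 + 0)/(-6))*64 = -46 + (0*(-⅙)*11)*64 = -46 + 0*64 = -46 + 0 = -46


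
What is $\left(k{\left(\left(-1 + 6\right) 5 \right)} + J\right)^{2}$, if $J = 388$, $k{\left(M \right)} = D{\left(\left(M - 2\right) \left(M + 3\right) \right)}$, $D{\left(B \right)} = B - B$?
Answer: $150544$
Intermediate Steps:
$D{\left(B \right)} = 0$
$k{\left(M \right)} = 0$
$\left(k{\left(\left(-1 + 6\right) 5 \right)} + J\right)^{2} = \left(0 + 388\right)^{2} = 388^{2} = 150544$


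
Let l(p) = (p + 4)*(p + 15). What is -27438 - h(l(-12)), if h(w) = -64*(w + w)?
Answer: -30510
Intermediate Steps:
l(p) = (4 + p)*(15 + p)
h(w) = -128*w
-27438 - h(l(-12)) = -27438 - (-128)*(60 + (-12)**2 + 19*(-12)) = -27438 - (-128)*(60 + 144 - 228) = -27438 - (-128)*(-24) = -27438 - 1*3072 = -27438 - 3072 = -30510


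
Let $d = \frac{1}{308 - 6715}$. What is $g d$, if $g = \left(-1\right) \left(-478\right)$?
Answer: $- \frac{478}{6407} \approx -0.074606$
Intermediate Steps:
$d = - \frac{1}{6407}$ ($d = \frac{1}{-6407} = - \frac{1}{6407} \approx -0.00015608$)
$g = 478$
$g d = 478 \left(- \frac{1}{6407}\right) = - \frac{478}{6407}$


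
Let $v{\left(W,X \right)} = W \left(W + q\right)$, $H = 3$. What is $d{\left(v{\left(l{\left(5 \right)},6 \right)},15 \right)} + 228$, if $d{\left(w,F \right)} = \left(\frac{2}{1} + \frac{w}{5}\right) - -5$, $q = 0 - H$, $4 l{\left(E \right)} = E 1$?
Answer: $\frac{3753}{16} \approx 234.56$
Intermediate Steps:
$l{\left(E \right)} = \frac{E}{4}$ ($l{\left(E \right)} = \frac{E 1}{4} = \frac{E}{4}$)
$q = -3$ ($q = 0 - 3 = -3$)
$v{\left(W,X \right)} = W \left(-3 + W\right)$ ($v{\left(W,X \right)} = W \left(W - 3\right) = W \left(-3 + W\right)$)
$d{\left(w,F \right)} = 7 + \frac{w}{5}$ ($d{\left(w,F \right)} = \left(2 \cdot 1 + w \frac{1}{5}\right) + 5 = \left(2 + \frac{w}{5}\right) + 5 = 7 + \frac{w}{5}$)
$d{\left(v{\left(l{\left(5 \right)},6 \right)},15 \right)} + 228 = \left(7 + \frac{\frac{1}{4} \cdot 5 \left(-3 + \frac{1}{4} \cdot 5\right)}{5}\right) + 228 = \left(7 + \frac{\frac{5}{4} \left(-3 + \frac{5}{4}\right)}{5}\right) + 228 = \left(7 + \frac{\frac{5}{4} \left(- \frac{7}{4}\right)}{5}\right) + 228 = \left(7 + \frac{1}{5} \left(- \frac{35}{16}\right)\right) + 228 = \left(7 - \frac{7}{16}\right) + 228 = \frac{105}{16} + 228 = \frac{3753}{16}$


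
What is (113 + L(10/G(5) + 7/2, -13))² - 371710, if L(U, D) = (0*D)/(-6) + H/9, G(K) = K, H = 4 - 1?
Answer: -3229790/9 ≈ -3.5887e+5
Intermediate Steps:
H = 3
L(U, D) = ⅓ (L(U, D) = (0*D)/(-6) + 3/9 = 0*(-⅙) + 3*(⅑) = 0 + ⅓ = ⅓)
(113 + L(10/G(5) + 7/2, -13))² - 371710 = (113 + ⅓)² - 371710 = (340/3)² - 371710 = 115600/9 - 371710 = -3229790/9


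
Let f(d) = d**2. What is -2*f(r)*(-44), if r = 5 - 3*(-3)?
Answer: 17248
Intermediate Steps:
r = 14 (r = 5 + 9 = 14)
-2*f(r)*(-44) = -2*14**2*(-44) = -2*196*(-44) = -392*(-44) = 17248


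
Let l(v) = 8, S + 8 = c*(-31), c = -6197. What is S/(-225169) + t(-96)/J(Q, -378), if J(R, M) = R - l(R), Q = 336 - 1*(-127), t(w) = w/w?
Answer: -12454268/14635985 ≈ -0.85093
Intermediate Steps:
t(w) = 1
Q = 463 (Q = 336 + 127 = 463)
S = 192099 (S = -8 - 6197*(-31) = -8 + 192107 = 192099)
J(R, M) = -8 + R (J(R, M) = R - 1*8 = R - 8 = -8 + R)
S/(-225169) + t(-96)/J(Q, -378) = 192099/(-225169) + 1/(-8 + 463) = 192099*(-1/225169) + 1/455 = -192099/225169 + 1*(1/455) = -192099/225169 + 1/455 = -12454268/14635985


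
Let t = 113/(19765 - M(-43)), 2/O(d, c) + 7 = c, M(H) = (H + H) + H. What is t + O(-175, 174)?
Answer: 58659/3322298 ≈ 0.017656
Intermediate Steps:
M(H) = 3*H (M(H) = 2*H + H = 3*H)
O(d, c) = 2/(-7 + c)
t = 113/19894 (t = 113/(19765 - 3*(-43)) = 113/(19765 - 1*(-129)) = 113/(19765 + 129) = 113/19894 ≈ 0.0056801)
t + O(-175, 174) = 113/19894 + 2/(-7 + 174) = 113/19894 + 2/167 = 58659/3322298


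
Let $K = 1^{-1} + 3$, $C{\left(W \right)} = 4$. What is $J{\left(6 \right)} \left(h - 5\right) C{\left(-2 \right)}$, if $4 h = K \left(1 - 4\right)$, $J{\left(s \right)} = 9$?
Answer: $-288$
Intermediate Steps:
$K = 4$ ($K = 1 + 3 = 4$)
$h = -3$ ($h = \frac{4 \left(1 - 4\right)}{4} = \frac{4 \left(-3\right)}{4} = \frac{1}{4} \left(-12\right) = -3$)
$J{\left(6 \right)} \left(h - 5\right) C{\left(-2 \right)} = 9 \left(-3 - 5\right) 4 = 9 \left(\left(-8\right) 4\right) = 9 \left(-32\right) = -288$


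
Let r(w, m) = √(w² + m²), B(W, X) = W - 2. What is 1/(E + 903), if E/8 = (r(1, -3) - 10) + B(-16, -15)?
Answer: 679/460401 - 8*√10/460401 ≈ 0.0014199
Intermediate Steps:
B(W, X) = -2 + W
r(w, m) = √(m² + w²)
E = -224 + 8*√10 (E = 8*((√((-3)² + 1²) - 10) + (-2 - 16)) = 8*((√(9 + 1) - 10) - 18) = 8*((√10 - 10) - 18) = 8*((-10 + √10) - 18) = 8*(-28 + √10) = -224 + 8*√10 ≈ -198.70)
1/(E + 903) = 1/((-224 + 8*√10) + 903) = 1/(679 + 8*√10)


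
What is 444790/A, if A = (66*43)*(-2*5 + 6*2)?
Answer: 222395/2838 ≈ 78.363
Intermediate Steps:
A = 5676 (A = 2838*(-10 + 12) = 2838*2 = 5676)
444790/A = 444790/5676 = 444790*(1/5676) = 222395/2838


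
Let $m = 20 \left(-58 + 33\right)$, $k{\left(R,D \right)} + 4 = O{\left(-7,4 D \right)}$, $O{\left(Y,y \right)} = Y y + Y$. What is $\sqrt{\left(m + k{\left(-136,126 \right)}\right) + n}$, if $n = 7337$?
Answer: $\sqrt{3298} \approx 57.428$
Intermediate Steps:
$O{\left(Y,y \right)} = Y + Y y$
$k{\left(R,D \right)} = -11 - 28 D$ ($k{\left(R,D \right)} = -4 - 7 \left(1 + 4 D\right) = -4 - \left(7 + 28 D\right) = -11 - 28 D$)
$m = -500$ ($m = 20 \left(-25\right) = -500$)
$\sqrt{\left(m + k{\left(-136,126 \right)}\right) + n} = \sqrt{\left(-500 - 3539\right) + 7337} = \sqrt{-4039 + 7337} = \sqrt{3298}$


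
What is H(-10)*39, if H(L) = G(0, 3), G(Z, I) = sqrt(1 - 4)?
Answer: 39*I*sqrt(3) ≈ 67.55*I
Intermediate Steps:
G(Z, I) = I*sqrt(3) (G(Z, I) = sqrt(-3) = I*sqrt(3))
H(L) = I*sqrt(3)
H(-10)*39 = (I*sqrt(3))*39 = 39*I*sqrt(3)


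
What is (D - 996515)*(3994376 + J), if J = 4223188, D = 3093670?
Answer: 17233505430420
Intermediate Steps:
(D - 996515)*(3994376 + J) = (3093670 - 996515)*(3994376 + 4223188) = 2097155*8217564 = 17233505430420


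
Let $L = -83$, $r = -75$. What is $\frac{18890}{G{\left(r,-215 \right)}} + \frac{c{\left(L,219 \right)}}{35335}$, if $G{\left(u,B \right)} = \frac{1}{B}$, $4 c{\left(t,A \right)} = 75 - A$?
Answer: $- \frac{143507802286}{35335} \approx -4.0614 \cdot 10^{6}$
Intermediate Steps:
$c{\left(t,A \right)} = \frac{75}{4} - \frac{A}{4}$ ($c{\left(t,A \right)} = \frac{75 - A}{4} = \frac{75}{4} - \frac{A}{4}$)
$\frac{18890}{G{\left(r,-215 \right)}} + \frac{c{\left(L,219 \right)}}{35335} = \frac{18890}{\frac{1}{-215}} + \frac{\frac{75}{4} - \frac{219}{4}}{35335} = \frac{18890}{- \frac{1}{215}} + \left(\frac{75}{4} - \frac{219}{4}\right) \frac{1}{35335} = 18890 \left(-215\right) - \frac{36}{35335} = -4061350 - \frac{36}{35335} = - \frac{143507802286}{35335}$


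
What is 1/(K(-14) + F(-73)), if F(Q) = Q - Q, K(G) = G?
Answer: -1/14 ≈ -0.071429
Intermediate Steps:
F(Q) = 0
1/(K(-14) + F(-73)) = 1/(-14 + 0) = 1/(-14) = -1/14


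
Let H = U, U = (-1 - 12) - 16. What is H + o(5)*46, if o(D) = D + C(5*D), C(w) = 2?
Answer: 293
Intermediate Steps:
o(D) = 2 + D (o(D) = D + 2 = 2 + D)
U = -29 (U = -13 - 16 = -29)
H = -29
H + o(5)*46 = -29 + (2 + 5)*46 = -29 + 7*46 = -29 + 322 = 293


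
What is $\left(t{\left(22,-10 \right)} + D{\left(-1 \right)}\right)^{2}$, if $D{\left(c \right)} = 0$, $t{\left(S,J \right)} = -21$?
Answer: $441$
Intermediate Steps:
$\left(t{\left(22,-10 \right)} + D{\left(-1 \right)}\right)^{2} = \left(-21 + 0\right)^{2} = \left(-21\right)^{2} = 441$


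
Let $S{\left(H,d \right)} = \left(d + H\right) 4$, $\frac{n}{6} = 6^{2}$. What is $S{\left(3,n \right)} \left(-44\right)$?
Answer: $-38544$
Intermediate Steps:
$n = 216$ ($n = 6 \cdot 6^{2} = 6 \cdot 36 = 216$)
$S{\left(H,d \right)} = 4 H + 4 d$ ($S{\left(H,d \right)} = \left(H + d\right) 4 = 4 H + 4 d$)
$S{\left(3,n \right)} \left(-44\right) = \left(4 \cdot 3 + 4 \cdot 216\right) \left(-44\right) = \left(12 + 864\right) \left(-44\right) = 876 \left(-44\right) = -38544$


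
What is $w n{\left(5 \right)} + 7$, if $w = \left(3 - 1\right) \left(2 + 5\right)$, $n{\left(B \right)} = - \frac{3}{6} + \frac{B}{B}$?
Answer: $14$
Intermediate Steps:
$n{\left(B \right)} = \frac{1}{2}$ ($n{\left(B \right)} = \left(-3\right) \frac{1}{6} + 1 = - \frac{1}{2} + 1 = \frac{1}{2}$)
$w = 14$ ($w = 2 \cdot 7 = 14$)
$w n{\left(5 \right)} + 7 = 14 \cdot \frac{1}{2} + 7 = 7 + 7 = 14$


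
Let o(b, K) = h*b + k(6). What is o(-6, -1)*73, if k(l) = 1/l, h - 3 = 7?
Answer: -26207/6 ≈ -4367.8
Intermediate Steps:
h = 10 (h = 3 + 7 = 10)
o(b, K) = 1/6 + 10*b (o(b, K) = 10*b + 1/6 = 1/6 + 10*b)
o(-6, -1)*73 = (1/6 + 10*(-6))*73 = (1/6 - 60)*73 = -359/6*73 = -26207/6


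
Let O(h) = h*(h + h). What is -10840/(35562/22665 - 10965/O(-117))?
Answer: -747384721200/80566079 ≈ -9276.7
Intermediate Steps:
O(h) = 2*h² (O(h) = h*(2*h) = 2*h²)
-10840/(35562/22665 - 10965/O(-117)) = -10840/(35562/22665 - 10965/(2*(-117)²)) = -10840/(35562*(1/22665) - 10965/(2*13689)) = -10840/(11854/7555 - 10965/27378) = -10840/(11854/7555 - 10965*1/27378) = -10840/(11854/7555 - 3655/9126) = -10840/80566079/68946930 = -10840*68946930/80566079 = -747384721200/80566079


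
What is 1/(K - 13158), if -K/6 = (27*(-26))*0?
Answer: -1/13158 ≈ -7.5999e-5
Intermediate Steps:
K = 0 (K = -6*27*(-26)*0 = -(-4212)*0 = -6*0 = 0)
1/(K - 13158) = 1/(0 - 13158) = 1/(-13158) = -1/13158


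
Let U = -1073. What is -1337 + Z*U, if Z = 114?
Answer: -123659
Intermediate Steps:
-1337 + Z*U = -1337 + 114*(-1073) = -1337 - 122322 = -123659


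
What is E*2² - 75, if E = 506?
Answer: 1949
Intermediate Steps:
E*2² - 75 = 506*2² - 75 = 506*4 - 75 = 2024 - 75 = 1949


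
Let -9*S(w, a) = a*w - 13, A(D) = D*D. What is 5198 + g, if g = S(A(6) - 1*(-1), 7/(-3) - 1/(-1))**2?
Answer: 3824311/729 ≈ 5246.0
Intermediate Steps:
A(D) = D**2
S(w, a) = 13/9 - a*w/9 (S(w, a) = -(a*w - 13)/9 = -(-13 + a*w)/9 = 13/9 - a*w/9)
g = 34969/729 (g = (13/9 - (7/(-3) - 1/(-1))*(6**2 - 1*(-1))/9)**2 = (13/9 - (7*(-1/3) - 1*(-1))*(36 + 1)/9)**2 = (13/9 - 1/9*(-7/3 + 1)*37)**2 = (13/9 - 1/9*(-4/3)*37)**2 = (13/9 + 148/27)**2 = (187/27)**2 = 34969/729 ≈ 47.968)
5198 + g = 5198 + 34969/729 = 3824311/729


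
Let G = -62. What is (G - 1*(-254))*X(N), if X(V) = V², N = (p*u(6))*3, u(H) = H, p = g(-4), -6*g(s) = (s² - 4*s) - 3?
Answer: 1453248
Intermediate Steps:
g(s) = ½ - s²/6 + 2*s/3 (g(s) = -((s² - 4*s) - 3)/6 = -(-3 + s² - 4*s)/6 = ½ - s²/6 + 2*s/3)
p = -29/6 (p = ½ - ⅙*(-4)² + (⅔)*(-4) = ½ - ⅙*16 - 8/3 = ½ - 8/3 - 8/3 = -29/6 ≈ -4.8333)
N = -87 (N = -29/6*6*3 = -29*3 = -87)
(G - 1*(-254))*X(N) = (-62 - 1*(-254))*(-87)² = (-62 + 254)*7569 = 192*7569 = 1453248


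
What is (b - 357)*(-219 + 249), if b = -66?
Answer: -12690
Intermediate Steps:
(b - 357)*(-219 + 249) = (-66 - 357)*(-219 + 249) = -423*30 = -12690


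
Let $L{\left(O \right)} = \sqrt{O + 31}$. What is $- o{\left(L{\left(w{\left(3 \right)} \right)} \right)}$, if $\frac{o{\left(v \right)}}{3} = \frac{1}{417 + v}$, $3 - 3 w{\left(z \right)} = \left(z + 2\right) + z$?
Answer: $- \frac{3753}{521579} + \frac{6 \sqrt{66}}{521579} \approx -0.007102$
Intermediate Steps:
$w{\left(z \right)} = \frac{1}{3} - \frac{2 z}{3}$ ($w{\left(z \right)} = 1 - \frac{\left(z + 2\right) + z}{3} = 1 - \frac{\left(2 + z\right) + z}{3} = 1 - \frac{2 + 2 z}{3} = 1 - \left(\frac{2}{3} + \frac{2 z}{3}\right) = \frac{1}{3} - \frac{2 z}{3}$)
$L{\left(O \right)} = \sqrt{31 + O}$
$o{\left(v \right)} = \frac{3}{417 + v}$
$- o{\left(L{\left(w{\left(3 \right)} \right)} \right)} = - \frac{3}{417 + \sqrt{31 + \left(\frac{1}{3} - 2\right)}} = - \frac{3}{417 + \sqrt{31 - \frac{5}{3}}} = - \frac{3}{417 + \sqrt{\frac{88}{3}}} = - \frac{3}{417 + \frac{2 \sqrt{66}}{3}}$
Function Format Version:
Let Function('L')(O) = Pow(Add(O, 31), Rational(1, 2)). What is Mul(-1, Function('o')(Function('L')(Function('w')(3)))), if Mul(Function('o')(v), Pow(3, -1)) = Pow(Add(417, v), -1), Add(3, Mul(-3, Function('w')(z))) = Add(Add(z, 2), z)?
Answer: Add(Rational(-3753, 521579), Mul(Rational(6, 521579), Pow(66, Rational(1, 2)))) ≈ -0.0071020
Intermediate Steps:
Function('w')(z) = Add(Rational(1, 3), Mul(Rational(-2, 3), z)) (Function('w')(z) = Add(1, Mul(Rational(-1, 3), Add(Add(z, 2), z))) = Add(1, Mul(Rational(-1, 3), Add(Add(2, z), z))) = Add(1, Mul(Rational(-1, 3), Add(2, Mul(2, z)))) = Add(1, Add(Rational(-2, 3), Mul(Rational(-2, 3), z))) = Add(Rational(1, 3), Mul(Rational(-2, 3), z)))
Function('L')(O) = Pow(Add(31, O), Rational(1, 2))
Function('o')(v) = Mul(3, Pow(Add(417, v), -1))
Mul(-1, Function('o')(Function('L')(Function('w')(3)))) = Mul(-1, Mul(3, Pow(Add(417, Pow(Add(31, Add(Rational(1, 3), Mul(Rational(-2, 3), 3))), Rational(1, 2))), -1))) = Mul(-1, Mul(3, Pow(Add(417, Pow(Add(31, Add(Rational(1, 3), -2)), Rational(1, 2))), -1))) = Mul(-1, Mul(3, Pow(Add(417, Pow(Add(31, Rational(-5, 3)), Rational(1, 2))), -1))) = Mul(-1, Mul(3, Pow(Add(417, Pow(Rational(88, 3), Rational(1, 2))), -1))) = Mul(-1, Mul(3, Pow(Add(417, Mul(Rational(2, 3), Pow(66, Rational(1, 2)))), -1))) = Mul(-3, Pow(Add(417, Mul(Rational(2, 3), Pow(66, Rational(1, 2)))), -1))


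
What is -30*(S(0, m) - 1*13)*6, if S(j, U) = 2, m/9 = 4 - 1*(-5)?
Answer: 1980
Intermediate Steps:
m = 81 (m = 9*(4 - 1*(-5)) = 9*(4 + 5) = 9*9 = 81)
-30*(S(0, m) - 1*13)*6 = -30*(2 - 1*13)*6 = -30*(2 - 13)*6 = -30*(-11)*6 = 330*6 = 1980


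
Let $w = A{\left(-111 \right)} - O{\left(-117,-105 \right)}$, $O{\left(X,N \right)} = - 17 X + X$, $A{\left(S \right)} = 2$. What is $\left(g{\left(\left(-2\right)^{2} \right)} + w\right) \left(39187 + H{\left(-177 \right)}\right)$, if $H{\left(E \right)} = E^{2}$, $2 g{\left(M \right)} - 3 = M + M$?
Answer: $-131477082$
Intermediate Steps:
$O{\left(X,N \right)} = - 16 X$
$g{\left(M \right)} = \frac{3}{2} + M$ ($g{\left(M \right)} = \frac{3}{2} + \frac{M + M}{2} = \frac{3}{2} + \frac{2 M}{2} = \frac{3}{2} + M$)
$w = -1870$ ($w = 2 - \left(-16\right) \left(-117\right) = 2 - 1872 = -1870$)
$\left(g{\left(\left(-2\right)^{2} \right)} + w\right) \left(39187 + H{\left(-177 \right)}\right) = \left(\left(\frac{3}{2} + \left(-2\right)^{2}\right) - 1870\right) \left(39187 + \left(-177\right)^{2}\right) = \left(\left(\frac{3}{2} + 4\right) - 1870\right) \left(39187 + 31329\right) = \left(\frac{11}{2} - 1870\right) 70516 = \left(- \frac{3729}{2}\right) 70516 = -131477082$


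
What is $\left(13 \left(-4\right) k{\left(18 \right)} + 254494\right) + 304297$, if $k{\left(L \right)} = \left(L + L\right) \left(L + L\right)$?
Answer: $491399$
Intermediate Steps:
$k{\left(L \right)} = 4 L^{2}$ ($k{\left(L \right)} = 2 L 2 L = 4 L^{2}$)
$\left(13 \left(-4\right) k{\left(18 \right)} + 254494\right) + 304297 = \left(13 \left(-4\right) 4 \cdot 18^{2} + 254494\right) + 304297 = \left(- 52 \cdot 4 \cdot 324 + 254494\right) + 304297 = \left(\left(-52\right) 1296 + 254494\right) + 304297 = \left(-67392 + 254494\right) + 304297 = 187102 + 304297 = 491399$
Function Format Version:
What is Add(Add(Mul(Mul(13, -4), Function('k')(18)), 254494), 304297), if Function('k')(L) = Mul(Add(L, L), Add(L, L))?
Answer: 491399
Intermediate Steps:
Function('k')(L) = Mul(4, Pow(L, 2)) (Function('k')(L) = Mul(Mul(2, L), Mul(2, L)) = Mul(4, Pow(L, 2)))
Add(Add(Mul(Mul(13, -4), Function('k')(18)), 254494), 304297) = Add(Add(Mul(Mul(13, -4), Mul(4, Pow(18, 2))), 254494), 304297) = Add(Add(Mul(-52, Mul(4, 324)), 254494), 304297) = Add(Add(Mul(-52, 1296), 254494), 304297) = Add(Add(-67392, 254494), 304297) = Add(187102, 304297) = 491399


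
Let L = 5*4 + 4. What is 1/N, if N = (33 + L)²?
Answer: 1/3249 ≈ 0.00030779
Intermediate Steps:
L = 24 (L = 20 + 4 = 24)
N = 3249 (N = (33 + 24)² = 57² = 3249)
1/N = 1/3249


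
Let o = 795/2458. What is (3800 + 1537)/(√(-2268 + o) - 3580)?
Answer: -46963678680/31508285149 - 5337*I*√13700766642/31508285149 ≈ -1.4905 - 0.019826*I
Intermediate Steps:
o = 795/2458 (o = 795*(1/2458) = 795/2458 ≈ 0.32343)
(3800 + 1537)/(√(-2268 + o) - 3580) = (3800 + 1537)/(√(-2268 + 795/2458) - 3580) = 5337/(√(-5573949/2458) - 3580) = 5337/(I*√13700766642/2458 - 3580) = 5337/(-3580 + I*√13700766642/2458)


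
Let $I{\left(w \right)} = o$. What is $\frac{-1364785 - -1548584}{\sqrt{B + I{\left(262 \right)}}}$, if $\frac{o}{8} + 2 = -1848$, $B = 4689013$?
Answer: $\frac{183799 \sqrt{519357}}{1558071} \approx 85.014$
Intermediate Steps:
$o = -14800$ ($o = -16 + 8 \left(-1848\right) = -16 - 14784 = -14800$)
$I{\left(w \right)} = -14800$
$\frac{-1364785 - -1548584}{\sqrt{B + I{\left(262 \right)}}} = \frac{-1364785 - -1548584}{\sqrt{4689013 - 14800}} = \frac{-1364785 + 1548584}{\sqrt{4674213}} = \frac{183799}{3 \sqrt{519357}} = 183799 \frac{\sqrt{519357}}{1558071} = \frac{183799 \sqrt{519357}}{1558071}$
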